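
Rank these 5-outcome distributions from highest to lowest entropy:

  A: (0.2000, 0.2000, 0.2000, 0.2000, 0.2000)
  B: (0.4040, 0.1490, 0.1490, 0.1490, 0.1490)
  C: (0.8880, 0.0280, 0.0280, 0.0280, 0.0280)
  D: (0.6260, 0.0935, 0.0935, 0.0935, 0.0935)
A > B > D > C

Key insight: Entropy is maximized by uniform distributions and minimized by concentrated distributions.

Entropies:
  H(A) = 2.3219 bits
  H(B) = 2.1652 bits
  H(C) = 0.7299 bits
  H(D) = 1.7017 bits

Ranking: A > B > D > C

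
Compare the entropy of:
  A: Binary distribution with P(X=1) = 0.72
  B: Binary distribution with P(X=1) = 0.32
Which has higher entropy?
B

For binary distributions, entropy is maximized at p=0.5 and decreases as p moves toward 0 or 1.

H(A) = H(0.72) = 0.8555 bits
H(B) = H(0.32) = 0.9044 bits

Distribution B (p=0.32) is closer to uniform (p=0.5), so it has higher entropy.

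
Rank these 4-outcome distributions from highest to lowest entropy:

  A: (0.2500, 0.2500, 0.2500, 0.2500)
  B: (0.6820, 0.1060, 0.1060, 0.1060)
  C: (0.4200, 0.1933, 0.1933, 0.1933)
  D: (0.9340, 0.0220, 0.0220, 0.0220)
A > C > B > D

Key insight: Entropy is maximized by uniform distributions and minimized by concentrated distributions.

Entropies:
  H(A) = 2.0000 bits
  H(B) = 1.4062 bits
  H(C) = 1.9007 bits
  H(D) = 0.4554 bits

Ranking: A > C > B > D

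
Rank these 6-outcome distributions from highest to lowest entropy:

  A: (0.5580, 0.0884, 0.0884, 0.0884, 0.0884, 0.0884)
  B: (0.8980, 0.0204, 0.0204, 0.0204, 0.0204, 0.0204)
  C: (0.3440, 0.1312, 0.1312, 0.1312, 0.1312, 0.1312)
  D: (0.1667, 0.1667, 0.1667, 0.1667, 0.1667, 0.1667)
D > C > A > B

Key insight: Entropy is maximized by uniform distributions and minimized by concentrated distributions.

Entropies:
  H(A) = 2.0166 bits
  H(B) = 0.7121 bits
  H(C) = 2.4518 bits
  H(D) = 2.5850 bits

Ranking: D > C > A > B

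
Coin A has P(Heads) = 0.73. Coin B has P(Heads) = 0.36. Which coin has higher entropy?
B

For binary distributions, entropy is maximized at p=0.5 and decreases as p moves toward 0 or 1.

H(A) = H(0.73) = 0.8415 bits
H(B) = H(0.36) = 0.9427 bits

Distribution B (p=0.36) is closer to uniform (p=0.5), so it has higher entropy.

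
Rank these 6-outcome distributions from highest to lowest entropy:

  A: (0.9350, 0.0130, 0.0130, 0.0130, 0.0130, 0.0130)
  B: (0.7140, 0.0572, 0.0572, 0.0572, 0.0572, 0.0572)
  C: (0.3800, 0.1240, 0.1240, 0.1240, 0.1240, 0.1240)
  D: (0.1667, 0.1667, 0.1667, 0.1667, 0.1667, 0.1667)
D > C > B > A

Key insight: Entropy is maximized by uniform distributions and minimized by concentrated distributions.

Entropies:
  H(A) = 0.4979 bits
  H(B) = 1.5276 bits
  H(C) = 2.3976 bits
  H(D) = 2.5850 bits

Ranking: D > C > B > A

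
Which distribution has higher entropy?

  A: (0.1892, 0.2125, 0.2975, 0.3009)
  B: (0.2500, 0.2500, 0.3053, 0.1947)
B

Both distributions are close to uniform, making this a harder comparison.

H(A) = 1.9709 bits
H(B) = 1.9822 bits

The distribution closer to uniform has higher entropy.
Answer: B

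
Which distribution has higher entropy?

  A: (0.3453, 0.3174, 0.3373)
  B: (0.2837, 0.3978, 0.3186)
A

Both distributions are close to uniform, making this a harder comparison.

H(A) = 1.5841 bits
H(B) = 1.5704 bits

The distribution closer to uniform has higher entropy.
Answer: A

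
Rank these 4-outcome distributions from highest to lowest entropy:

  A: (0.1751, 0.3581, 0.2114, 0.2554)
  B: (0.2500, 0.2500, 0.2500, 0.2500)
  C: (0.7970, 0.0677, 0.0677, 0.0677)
B > A > C

Key insight: Entropy is maximized by uniform distributions and minimized by concentrated distributions.

- Uniform distributions have maximum entropy log₂(4) = 2.0000 bits
- The more "peaked" or concentrated a distribution, the lower its entropy

Entropies:
  H(A) = 1.9476 bits
  H(B) = 2.0000 bits
  H(C) = 1.0496 bits

Ranking: B > A > C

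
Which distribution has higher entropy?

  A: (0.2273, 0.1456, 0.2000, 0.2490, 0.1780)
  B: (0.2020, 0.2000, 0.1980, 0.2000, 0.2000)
B

Both distributions are close to uniform, making this a harder comparison.

H(A) = 2.2977 bits
H(B) = 2.3219 bits

The distribution closer to uniform has higher entropy.
Answer: B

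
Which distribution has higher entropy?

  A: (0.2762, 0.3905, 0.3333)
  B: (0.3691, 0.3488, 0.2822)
B

Both distributions are close to uniform, making this a harder comparison.

H(A) = 1.5707 bits
H(B) = 1.5758 bits

The distribution closer to uniform has higher entropy.
Answer: B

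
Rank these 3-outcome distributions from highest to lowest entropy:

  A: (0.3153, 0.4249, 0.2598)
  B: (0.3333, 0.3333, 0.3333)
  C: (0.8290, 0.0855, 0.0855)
B > A > C

Key insight: Entropy is maximized by uniform distributions and minimized by concentrated distributions.

- Uniform distributions have maximum entropy log₂(3) = 1.5850 bits
- The more "peaked" or concentrated a distribution, the lower its entropy

Entropies:
  H(A) = 1.5549 bits
  H(B) = 1.5850 bits
  H(C) = 0.8310 bits

Ranking: B > A > C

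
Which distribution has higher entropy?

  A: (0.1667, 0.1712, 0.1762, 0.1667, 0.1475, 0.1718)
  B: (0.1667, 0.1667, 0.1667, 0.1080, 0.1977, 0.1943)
A

Both distributions are close to uniform, making this a harder comparison.

H(A) = 2.5827 bits
H(B) = 2.5609 bits

The distribution closer to uniform has higher entropy.
Answer: A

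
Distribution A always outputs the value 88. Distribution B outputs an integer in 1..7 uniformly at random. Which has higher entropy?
B

A is deterministic, so H(A) = 0. B is uniform over 7 outcomes, so H(B) = log₂(7) = 2.807 bits. Any distribution with genuine randomness has higher entropy than a deterministic one.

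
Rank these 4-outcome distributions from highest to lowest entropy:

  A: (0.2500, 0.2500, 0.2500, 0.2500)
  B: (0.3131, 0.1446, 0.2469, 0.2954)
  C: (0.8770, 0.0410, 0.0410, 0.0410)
A > B > C

Key insight: Entropy is maximized by uniform distributions and minimized by concentrated distributions.

- Uniform distributions have maximum entropy log₂(4) = 2.0000 bits
- The more "peaked" or concentrated a distribution, the lower its entropy

Entropies:
  H(A) = 2.0000 bits
  H(B) = 1.9459 bits
  H(C) = 0.7329 bits

Ranking: A > B > C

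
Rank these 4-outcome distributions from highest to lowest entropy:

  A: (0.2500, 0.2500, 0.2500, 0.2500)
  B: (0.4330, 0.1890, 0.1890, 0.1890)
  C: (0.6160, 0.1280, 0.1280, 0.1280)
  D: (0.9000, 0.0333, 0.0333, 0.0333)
A > B > C > D

Key insight: Entropy is maximized by uniform distributions and minimized by concentrated distributions.

Entropies:
  H(A) = 2.0000 bits
  H(B) = 1.8857 bits
  H(C) = 1.5694 bits
  H(D) = 0.6275 bits

Ranking: A > B > C > D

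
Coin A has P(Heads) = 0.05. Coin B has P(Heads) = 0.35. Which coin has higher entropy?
B

For binary distributions, entropy is maximized at p=0.5 and decreases as p moves toward 0 or 1.

H(A) = H(0.05) = 0.2864 bits
H(B) = H(0.35) = 0.9341 bits

Distribution B (p=0.35) is closer to uniform (p=0.5), so it has higher entropy.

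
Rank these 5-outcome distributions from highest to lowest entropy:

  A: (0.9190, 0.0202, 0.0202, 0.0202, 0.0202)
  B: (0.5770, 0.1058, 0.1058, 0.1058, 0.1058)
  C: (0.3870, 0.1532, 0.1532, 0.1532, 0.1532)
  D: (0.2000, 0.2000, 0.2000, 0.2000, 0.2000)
D > C > B > A

Key insight: Entropy is maximized by uniform distributions and minimized by concentrated distributions.

Entropies:
  H(A) = 0.5677 bits
  H(B) = 1.8288 bits
  H(C) = 2.1888 bits
  H(D) = 2.3219 bits

Ranking: D > C > B > A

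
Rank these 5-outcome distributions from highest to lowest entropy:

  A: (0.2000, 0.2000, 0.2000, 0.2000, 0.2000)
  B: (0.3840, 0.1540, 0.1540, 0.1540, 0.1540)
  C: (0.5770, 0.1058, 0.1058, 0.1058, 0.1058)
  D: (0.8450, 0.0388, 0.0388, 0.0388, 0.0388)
A > B > C > D

Key insight: Entropy is maximized by uniform distributions and minimized by concentrated distributions.

Entropies:
  H(A) = 2.3219 bits
  H(B) = 2.1928 bits
  H(C) = 1.8288 bits
  H(D) = 0.9322 bits

Ranking: A > B > C > D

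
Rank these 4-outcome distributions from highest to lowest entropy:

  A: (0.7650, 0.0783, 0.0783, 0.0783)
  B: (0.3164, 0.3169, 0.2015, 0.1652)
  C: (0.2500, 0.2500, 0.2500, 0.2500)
C > B > A

Key insight: Entropy is maximized by uniform distributions and minimized by concentrated distributions.

- Uniform distributions have maximum entropy log₂(4) = 2.0000 bits
- The more "peaked" or concentrated a distribution, the lower its entropy

Entropies:
  H(A) = 1.1591 bits
  H(B) = 1.9455 bits
  H(C) = 2.0000 bits

Ranking: C > B > A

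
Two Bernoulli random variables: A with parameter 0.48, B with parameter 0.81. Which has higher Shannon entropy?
A

For binary distributions, entropy is maximized at p=0.5 and decreases as p moves toward 0 or 1.

H(A) = H(0.48) = 0.9988 bits
H(B) = H(0.81) = 0.7015 bits

Distribution A (p=0.48) is closer to uniform (p=0.5), so it has higher entropy.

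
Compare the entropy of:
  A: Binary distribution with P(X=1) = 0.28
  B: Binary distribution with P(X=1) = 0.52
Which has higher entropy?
B

For binary distributions, entropy is maximized at p=0.5 and decreases as p moves toward 0 or 1.

H(A) = H(0.28) = 0.8555 bits
H(B) = H(0.52) = 0.9988 bits

Distribution B (p=0.52) is closer to uniform (p=0.5), so it has higher entropy.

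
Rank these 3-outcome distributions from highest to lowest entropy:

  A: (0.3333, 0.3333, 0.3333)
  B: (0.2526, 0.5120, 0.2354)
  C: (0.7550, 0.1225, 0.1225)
A > B > C

Key insight: Entropy is maximized by uniform distributions and minimized by concentrated distributions.

- Uniform distributions have maximum entropy log₂(3) = 1.5850 bits
- The more "peaked" or concentrated a distribution, the lower its entropy

Entropies:
  H(A) = 1.5850 bits
  H(B) = 1.4871 bits
  H(C) = 1.0483 bits

Ranking: A > B > C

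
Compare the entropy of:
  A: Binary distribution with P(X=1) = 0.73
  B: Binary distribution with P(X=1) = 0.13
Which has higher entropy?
A

For binary distributions, entropy is maximized at p=0.5 and decreases as p moves toward 0 or 1.

H(A) = H(0.73) = 0.8415 bits
H(B) = H(0.13) = 0.5574 bits

Distribution A (p=0.73) is closer to uniform (p=0.5), so it has higher entropy.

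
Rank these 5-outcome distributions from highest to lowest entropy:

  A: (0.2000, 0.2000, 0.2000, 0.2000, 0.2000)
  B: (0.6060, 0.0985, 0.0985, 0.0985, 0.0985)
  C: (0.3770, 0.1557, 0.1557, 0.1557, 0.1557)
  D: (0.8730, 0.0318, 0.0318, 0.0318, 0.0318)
A > C > B > D

Key insight: Entropy is maximized by uniform distributions and minimized by concentrated distributions.

Entropies:
  H(A) = 2.3219 bits
  H(B) = 1.7553 bits
  H(C) = 2.2019 bits
  H(D) = 0.8032 bits

Ranking: A > C > B > D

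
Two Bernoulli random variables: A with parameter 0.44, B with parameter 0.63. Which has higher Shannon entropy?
A

For binary distributions, entropy is maximized at p=0.5 and decreases as p moves toward 0 or 1.

H(A) = H(0.44) = 0.9896 bits
H(B) = H(0.63) = 0.9507 bits

Distribution A (p=0.44) is closer to uniform (p=0.5), so it has higher entropy.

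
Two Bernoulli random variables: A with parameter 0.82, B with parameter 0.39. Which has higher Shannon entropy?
B

For binary distributions, entropy is maximized at p=0.5 and decreases as p moves toward 0 or 1.

H(A) = H(0.82) = 0.6801 bits
H(B) = H(0.39) = 0.9648 bits

Distribution B (p=0.39) is closer to uniform (p=0.5), so it has higher entropy.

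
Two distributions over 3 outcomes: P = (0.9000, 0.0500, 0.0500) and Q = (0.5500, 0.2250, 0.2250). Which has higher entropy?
Q

P is highly concentrated on one outcome (90%), making it nearly deterministic. Q spreads its mass more evenly (max 55%). The more spread-out distribution has higher entropy: H(P) ≈ 0.569 bits, H(Q) ≈ 1.443 bits.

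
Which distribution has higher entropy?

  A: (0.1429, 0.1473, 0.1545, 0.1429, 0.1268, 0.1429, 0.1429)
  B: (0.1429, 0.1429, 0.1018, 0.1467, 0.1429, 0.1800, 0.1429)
A

Both distributions are close to uniform, making this a harder comparison.

H(A) = 2.8052 bits
H(B) = 2.7914 bits

The distribution closer to uniform has higher entropy.
Answer: A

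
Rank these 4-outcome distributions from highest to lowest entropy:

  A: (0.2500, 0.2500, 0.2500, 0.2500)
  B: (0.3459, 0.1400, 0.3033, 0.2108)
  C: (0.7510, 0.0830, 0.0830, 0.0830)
A > B > C

Key insight: Entropy is maximized by uniform distributions and minimized by concentrated distributions.

- Uniform distributions have maximum entropy log₂(4) = 2.0000 bits
- The more "peaked" or concentrated a distribution, the lower its entropy

Entropies:
  H(A) = 2.0000 bits
  H(B) = 1.9223 bits
  H(C) = 1.2043 bits

Ranking: A > B > C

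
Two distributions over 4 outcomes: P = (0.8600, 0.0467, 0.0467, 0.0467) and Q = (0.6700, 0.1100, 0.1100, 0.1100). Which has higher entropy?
Q

P is highly concentrated on one outcome (86%), making it nearly deterministic. Q spreads its mass more evenly (max 67%). The more spread-out distribution has higher entropy: H(P) ≈ 0.806 bits, H(Q) ≈ 1.438 bits.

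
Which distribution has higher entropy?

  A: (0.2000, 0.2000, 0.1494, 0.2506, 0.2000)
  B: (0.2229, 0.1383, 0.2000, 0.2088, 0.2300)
A

Both distributions are close to uniform, making this a harder comparison.

H(A) = 2.3032 bits
H(B) = 2.3013 bits

The distribution closer to uniform has higher entropy.
Answer: A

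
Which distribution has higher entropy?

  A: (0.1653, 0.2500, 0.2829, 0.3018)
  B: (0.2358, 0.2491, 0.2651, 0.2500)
B

Both distributions are close to uniform, making this a harder comparison.

H(A) = 1.9662 bits
H(B) = 1.9988 bits

The distribution closer to uniform has higher entropy.
Answer: B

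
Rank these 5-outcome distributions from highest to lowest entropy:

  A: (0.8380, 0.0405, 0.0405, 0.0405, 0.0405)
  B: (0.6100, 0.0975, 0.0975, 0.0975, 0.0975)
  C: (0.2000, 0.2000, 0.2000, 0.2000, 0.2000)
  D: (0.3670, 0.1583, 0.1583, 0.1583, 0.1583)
C > D > B > A

Key insight: Entropy is maximized by uniform distributions and minimized by concentrated distributions.

Entropies:
  H(A) = 0.9631 bits
  H(B) = 1.7448 bits
  H(C) = 2.3219 bits
  H(D) = 2.2143 bits

Ranking: C > D > B > A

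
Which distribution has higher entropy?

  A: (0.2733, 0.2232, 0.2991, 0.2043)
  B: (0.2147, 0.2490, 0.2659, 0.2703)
B

Both distributions are close to uniform, making this a harder comparison.

H(A) = 1.9834 bits
H(B) = 1.9943 bits

The distribution closer to uniform has higher entropy.
Answer: B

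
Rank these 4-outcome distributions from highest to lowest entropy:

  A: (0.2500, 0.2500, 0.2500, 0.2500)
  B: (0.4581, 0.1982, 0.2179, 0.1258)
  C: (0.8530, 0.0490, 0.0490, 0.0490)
A > B > C

Key insight: Entropy is maximized by uniform distributions and minimized by concentrated distributions.

- Uniform distributions have maximum entropy log₂(4) = 2.0000 bits
- The more "peaked" or concentrated a distribution, the lower its entropy

Entropies:
  H(A) = 2.0000 bits
  H(B) = 1.8340 bits
  H(C) = 0.8353 bits

Ranking: A > B > C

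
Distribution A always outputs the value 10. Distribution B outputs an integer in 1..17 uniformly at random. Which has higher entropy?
B

A is deterministic, so H(A) = 0. B is uniform over 17 outcomes, so H(B) = log₂(17) = 4.087 bits. Any distribution with genuine randomness has higher entropy than a deterministic one.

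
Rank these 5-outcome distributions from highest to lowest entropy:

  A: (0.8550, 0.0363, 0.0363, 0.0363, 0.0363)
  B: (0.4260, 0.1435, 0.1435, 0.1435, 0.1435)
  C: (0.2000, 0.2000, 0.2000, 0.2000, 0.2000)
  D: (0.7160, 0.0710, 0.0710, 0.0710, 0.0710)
C > B > D > A

Key insight: Entropy is maximized by uniform distributions and minimized by concentrated distributions.

Entropies:
  H(A) = 0.8872 bits
  H(B) = 2.1321 bits
  H(C) = 2.3219 bits
  H(D) = 1.4288 bits

Ranking: C > B > D > A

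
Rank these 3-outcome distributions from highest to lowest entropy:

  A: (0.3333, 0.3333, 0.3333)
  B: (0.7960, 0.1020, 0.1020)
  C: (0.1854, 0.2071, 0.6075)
A > C > B

Key insight: Entropy is maximized by uniform distributions and minimized by concentrated distributions.

- Uniform distributions have maximum entropy log₂(3) = 1.5850 bits
- The more "peaked" or concentrated a distribution, the lower its entropy

Entropies:
  H(A) = 1.5850 bits
  H(B) = 0.9339 bits
  H(C) = 1.3581 bits

Ranking: A > C > B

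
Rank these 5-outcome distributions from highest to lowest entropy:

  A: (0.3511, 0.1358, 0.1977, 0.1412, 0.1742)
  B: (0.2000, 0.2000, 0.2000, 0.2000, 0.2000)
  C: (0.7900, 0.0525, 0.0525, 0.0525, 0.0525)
B > A > C

Key insight: Entropy is maximized by uniform distributions and minimized by concentrated distributions.

- Uniform distributions have maximum entropy log₂(5) = 2.3219 bits
- The more "peaked" or concentrated a distribution, the lower its entropy

Entropies:
  H(A) = 2.2217 bits
  H(B) = 2.3219 bits
  H(C) = 1.1615 bits

Ranking: B > A > C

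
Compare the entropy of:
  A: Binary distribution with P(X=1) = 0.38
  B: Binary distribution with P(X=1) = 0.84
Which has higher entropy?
A

For binary distributions, entropy is maximized at p=0.5 and decreases as p moves toward 0 or 1.

H(A) = H(0.38) = 0.9580 bits
H(B) = H(0.84) = 0.6343 bits

Distribution A (p=0.38) is closer to uniform (p=0.5), so it has higher entropy.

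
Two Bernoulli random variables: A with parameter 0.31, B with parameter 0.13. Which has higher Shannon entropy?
A

For binary distributions, entropy is maximized at p=0.5 and decreases as p moves toward 0 or 1.

H(A) = H(0.31) = 0.8932 bits
H(B) = H(0.13) = 0.5574 bits

Distribution A (p=0.31) is closer to uniform (p=0.5), so it has higher entropy.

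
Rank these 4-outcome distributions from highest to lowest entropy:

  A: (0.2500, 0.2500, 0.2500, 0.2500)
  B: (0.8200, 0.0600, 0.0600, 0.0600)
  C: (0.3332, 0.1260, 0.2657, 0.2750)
A > C > B

Key insight: Entropy is maximized by uniform distributions and minimized by concentrated distributions.

- Uniform distributions have maximum entropy log₂(4) = 2.0000 bits
- The more "peaked" or concentrated a distribution, the lower its entropy

Entropies:
  H(A) = 2.0000 bits
  H(B) = 0.9654 bits
  H(C) = 1.9251 bits

Ranking: A > C > B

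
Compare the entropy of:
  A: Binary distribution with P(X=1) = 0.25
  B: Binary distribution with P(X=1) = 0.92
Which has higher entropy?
A

For binary distributions, entropy is maximized at p=0.5 and decreases as p moves toward 0 or 1.

H(A) = H(0.25) = 0.8113 bits
H(B) = H(0.92) = 0.4022 bits

Distribution A (p=0.25) is closer to uniform (p=0.5), so it has higher entropy.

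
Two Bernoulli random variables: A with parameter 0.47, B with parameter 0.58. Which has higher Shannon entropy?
A

For binary distributions, entropy is maximized at p=0.5 and decreases as p moves toward 0 or 1.

H(A) = H(0.47) = 0.9974 bits
H(B) = H(0.58) = 0.9815 bits

Distribution A (p=0.47) is closer to uniform (p=0.5), so it has higher entropy.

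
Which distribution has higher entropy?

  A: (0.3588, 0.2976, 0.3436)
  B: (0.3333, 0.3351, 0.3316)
B

Both distributions are close to uniform, making this a harder comparison.

H(A) = 1.5805 bits
H(B) = 1.5849 bits

The distribution closer to uniform has higher entropy.
Answer: B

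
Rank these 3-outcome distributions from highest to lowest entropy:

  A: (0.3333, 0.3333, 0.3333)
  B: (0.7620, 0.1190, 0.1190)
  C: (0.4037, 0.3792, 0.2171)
A > C > B

Key insight: Entropy is maximized by uniform distributions and minimized by concentrated distributions.

- Uniform distributions have maximum entropy log₂(3) = 1.5850 bits
- The more "peaked" or concentrated a distribution, the lower its entropy

Entropies:
  H(A) = 1.5850 bits
  H(B) = 1.0297 bits
  H(C) = 1.5372 bits

Ranking: A > C > B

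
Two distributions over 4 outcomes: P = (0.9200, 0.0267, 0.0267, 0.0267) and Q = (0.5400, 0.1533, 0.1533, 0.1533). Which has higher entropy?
Q

P is highly concentrated on one outcome (92%), making it nearly deterministic. Q spreads its mass more evenly (max 54%). The more spread-out distribution has higher entropy: H(P) ≈ 0.529 bits, H(Q) ≈ 1.724 bits.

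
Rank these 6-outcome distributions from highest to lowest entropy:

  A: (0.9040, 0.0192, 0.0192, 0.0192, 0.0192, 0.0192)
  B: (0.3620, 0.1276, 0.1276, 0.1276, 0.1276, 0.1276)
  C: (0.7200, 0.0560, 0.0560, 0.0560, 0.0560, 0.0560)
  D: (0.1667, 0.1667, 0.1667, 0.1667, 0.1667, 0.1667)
D > B > C > A

Key insight: Entropy is maximized by uniform distributions and minimized by concentrated distributions.

Entropies:
  H(A) = 0.6791 bits
  H(B) = 2.4257 bits
  H(C) = 1.5056 bits
  H(D) = 2.5850 bits

Ranking: D > B > C > A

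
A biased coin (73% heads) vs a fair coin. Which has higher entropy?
Fair coin

The fair coin is uniform (p=0.5), maximizing binary entropy at 1 bit. The biased coin has H(0.73) ≈ 0.841 bits — its outcome is more predictable, so its entropy is lower.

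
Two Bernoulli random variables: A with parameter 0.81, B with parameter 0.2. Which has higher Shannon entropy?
B

For binary distributions, entropy is maximized at p=0.5 and decreases as p moves toward 0 or 1.

H(A) = H(0.81) = 0.7015 bits
H(B) = H(0.2) = 0.7219 bits

Distribution B (p=0.2) is closer to uniform (p=0.5), so it has higher entropy.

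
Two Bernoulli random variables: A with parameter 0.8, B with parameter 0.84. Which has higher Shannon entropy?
A

For binary distributions, entropy is maximized at p=0.5 and decreases as p moves toward 0 or 1.

H(A) = H(0.8) = 0.7219 bits
H(B) = H(0.84) = 0.6343 bits

Distribution A (p=0.8) is closer to uniform (p=0.5), so it has higher entropy.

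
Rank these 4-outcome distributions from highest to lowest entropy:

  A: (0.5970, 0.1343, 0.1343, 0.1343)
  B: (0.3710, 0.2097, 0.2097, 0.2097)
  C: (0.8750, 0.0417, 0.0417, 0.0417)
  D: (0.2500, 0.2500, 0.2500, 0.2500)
D > B > A > C

Key insight: Entropy is maximized by uniform distributions and minimized by concentrated distributions.

Entropies:
  H(A) = 1.6114 bits
  H(B) = 1.9484 bits
  H(C) = 0.7417 bits
  H(D) = 2.0000 bits

Ranking: D > B > A > C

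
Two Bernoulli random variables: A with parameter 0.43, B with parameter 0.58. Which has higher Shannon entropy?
A

For binary distributions, entropy is maximized at p=0.5 and decreases as p moves toward 0 or 1.

H(A) = H(0.43) = 0.9858 bits
H(B) = H(0.58) = 0.9815 bits

Distribution A (p=0.43) is closer to uniform (p=0.5), so it has higher entropy.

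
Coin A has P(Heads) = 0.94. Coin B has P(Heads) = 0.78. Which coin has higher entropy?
B

For binary distributions, entropy is maximized at p=0.5 and decreases as p moves toward 0 or 1.

H(A) = H(0.94) = 0.3274 bits
H(B) = H(0.78) = 0.7602 bits

Distribution B (p=0.78) is closer to uniform (p=0.5), so it has higher entropy.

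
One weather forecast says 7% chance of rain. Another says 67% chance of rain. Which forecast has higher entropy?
67% forecast

Treat each forecast as a Bernoulli distribution. Binary entropy is maximized at p=0.5 and falls off symmetrically toward 0 or 1. The 67% forecast is closer to 50%, so it is more uncertain. H(7%) ≈ 0.366 bits, H(67%) ≈ 0.915 bits.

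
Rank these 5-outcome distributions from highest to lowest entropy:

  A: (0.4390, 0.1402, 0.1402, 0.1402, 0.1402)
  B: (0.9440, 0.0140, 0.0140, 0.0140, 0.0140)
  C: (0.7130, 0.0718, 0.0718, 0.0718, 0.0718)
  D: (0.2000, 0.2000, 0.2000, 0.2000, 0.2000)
D > A > C > B

Key insight: Entropy is maximized by uniform distributions and minimized by concentrated distributions.

Entropies:
  H(A) = 2.1112 bits
  H(B) = 0.4234 bits
  H(C) = 1.4388 bits
  H(D) = 2.3219 bits

Ranking: D > A > C > B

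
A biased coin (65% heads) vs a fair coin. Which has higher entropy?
Fair coin

The fair coin is uniform (p=0.5), maximizing binary entropy at 1 bit. The biased coin has H(0.65) ≈ 0.934 bits — its outcome is more predictable, so its entropy is lower.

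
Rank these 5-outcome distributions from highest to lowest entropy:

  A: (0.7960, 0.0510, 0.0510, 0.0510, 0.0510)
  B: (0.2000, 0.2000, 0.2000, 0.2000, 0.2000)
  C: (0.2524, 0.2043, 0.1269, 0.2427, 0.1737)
B > C > A

Key insight: Entropy is maximized by uniform distributions and minimized by concentrated distributions.

- Uniform distributions have maximum entropy log₂(5) = 2.3219 bits
- The more "peaked" or concentrated a distribution, the lower its entropy

Entropies:
  H(A) = 1.1379 bits
  H(B) = 2.3219 bits
  H(C) = 2.2818 bits

Ranking: B > C > A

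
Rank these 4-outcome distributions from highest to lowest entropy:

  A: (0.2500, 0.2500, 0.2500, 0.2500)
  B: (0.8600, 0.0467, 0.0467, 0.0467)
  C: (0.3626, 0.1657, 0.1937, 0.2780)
A > C > B

Key insight: Entropy is maximized by uniform distributions and minimized by concentrated distributions.

- Uniform distributions have maximum entropy log₂(4) = 2.0000 bits
- The more "peaked" or concentrated a distribution, the lower its entropy

Entropies:
  H(A) = 2.0000 bits
  H(B) = 0.8061 bits
  H(C) = 1.9325 bits

Ranking: A > C > B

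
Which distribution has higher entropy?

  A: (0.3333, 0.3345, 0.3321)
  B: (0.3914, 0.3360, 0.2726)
A

Both distributions are close to uniform, making this a harder comparison.

H(A) = 1.5850 bits
H(B) = 1.5695 bits

The distribution closer to uniform has higher entropy.
Answer: A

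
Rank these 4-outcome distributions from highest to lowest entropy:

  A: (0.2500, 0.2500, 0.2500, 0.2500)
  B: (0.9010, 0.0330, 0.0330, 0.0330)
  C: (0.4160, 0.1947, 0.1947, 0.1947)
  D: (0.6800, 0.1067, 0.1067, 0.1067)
A > C > D > B

Key insight: Entropy is maximized by uniform distributions and minimized by concentrated distributions.

Entropies:
  H(A) = 2.0000 bits
  H(B) = 0.6227 bits
  H(C) = 1.9052 bits
  H(D) = 1.4116 bits

Ranking: A > C > D > B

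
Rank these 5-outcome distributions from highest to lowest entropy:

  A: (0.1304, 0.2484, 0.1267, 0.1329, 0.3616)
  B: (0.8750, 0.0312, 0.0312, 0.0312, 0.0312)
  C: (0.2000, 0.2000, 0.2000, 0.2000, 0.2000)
C > A > B

Key insight: Entropy is maximized by uniform distributions and minimized by concentrated distributions.

- Uniform distributions have maximum entropy log₂(5) = 2.3219 bits
- The more "peaked" or concentrated a distribution, the lower its entropy

Entropies:
  H(A) = 2.1775 bits
  H(B) = 0.7936 bits
  H(C) = 2.3219 bits

Ranking: C > A > B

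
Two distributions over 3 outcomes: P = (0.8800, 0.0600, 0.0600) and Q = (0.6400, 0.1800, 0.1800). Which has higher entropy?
Q

P is highly concentrated on one outcome (88%), making it nearly deterministic. Q spreads its mass more evenly (max 64%). The more spread-out distribution has higher entropy: H(P) ≈ 0.649 bits, H(Q) ≈ 1.303 bits.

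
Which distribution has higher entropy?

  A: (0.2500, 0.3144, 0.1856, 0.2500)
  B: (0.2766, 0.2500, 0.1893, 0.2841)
B

Both distributions are close to uniform, making this a harder comparison.

H(A) = 1.9758 bits
H(B) = 1.9832 bits

The distribution closer to uniform has higher entropy.
Answer: B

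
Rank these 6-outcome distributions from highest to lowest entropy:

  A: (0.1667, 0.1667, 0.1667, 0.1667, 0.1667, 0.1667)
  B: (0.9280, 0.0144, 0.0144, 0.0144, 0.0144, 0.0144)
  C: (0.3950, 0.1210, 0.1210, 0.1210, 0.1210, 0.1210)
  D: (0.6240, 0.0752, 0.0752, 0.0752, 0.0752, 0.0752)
A > C > D > B

Key insight: Entropy is maximized by uniform distributions and minimized by concentrated distributions.

Entropies:
  H(A) = 2.5850 bits
  H(B) = 0.5405 bits
  H(C) = 2.3727 bits
  H(D) = 1.8282 bits

Ranking: A > C > D > B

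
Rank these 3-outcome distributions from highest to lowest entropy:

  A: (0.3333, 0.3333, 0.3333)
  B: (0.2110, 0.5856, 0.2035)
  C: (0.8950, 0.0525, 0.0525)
A > B > C

Key insight: Entropy is maximized by uniform distributions and minimized by concentrated distributions.

- Uniform distributions have maximum entropy log₂(3) = 1.5850 bits
- The more "peaked" or concentrated a distribution, the lower its entropy

Entropies:
  H(A) = 1.5850 bits
  H(B) = 1.3931 bits
  H(C) = 0.5896 bits

Ranking: A > B > C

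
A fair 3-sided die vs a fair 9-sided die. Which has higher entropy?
9-sided die

Both are uniform distributions; for uniform over n outcomes, H = log₂(n). H(3-sided) = log₂(3) = 1.585 bits and H(9-sided) = log₂(9) = 3.170 bits. More outcomes in a uniform distribution means higher entropy.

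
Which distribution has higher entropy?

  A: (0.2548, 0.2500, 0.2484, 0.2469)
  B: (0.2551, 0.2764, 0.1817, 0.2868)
A

Both distributions are close to uniform, making this a harder comparison.

H(A) = 1.9999 bits
H(B) = 1.9794 bits

The distribution closer to uniform has higher entropy.
Answer: A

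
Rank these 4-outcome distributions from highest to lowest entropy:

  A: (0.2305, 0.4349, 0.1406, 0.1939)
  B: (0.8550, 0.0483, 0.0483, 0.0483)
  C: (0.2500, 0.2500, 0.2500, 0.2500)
C > A > B

Key insight: Entropy is maximized by uniform distributions and minimized by concentrated distributions.

- Uniform distributions have maximum entropy log₂(4) = 2.0000 bits
- The more "peaked" or concentrated a distribution, the lower its entropy

Entropies:
  H(A) = 1.8673 bits
  H(B) = 0.8270 bits
  H(C) = 2.0000 bits

Ranking: C > A > B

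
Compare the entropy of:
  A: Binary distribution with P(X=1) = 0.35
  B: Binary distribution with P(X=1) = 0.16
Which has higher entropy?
A

For binary distributions, entropy is maximized at p=0.5 and decreases as p moves toward 0 or 1.

H(A) = H(0.35) = 0.9341 bits
H(B) = H(0.16) = 0.6343 bits

Distribution A (p=0.35) is closer to uniform (p=0.5), so it has higher entropy.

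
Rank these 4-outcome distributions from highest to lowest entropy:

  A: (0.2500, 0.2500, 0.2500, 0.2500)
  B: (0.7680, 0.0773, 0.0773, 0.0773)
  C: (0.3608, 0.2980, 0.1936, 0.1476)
A > C > B

Key insight: Entropy is maximized by uniform distributions and minimized by concentrated distributions.

- Uniform distributions have maximum entropy log₂(4) = 2.0000 bits
- The more "peaked" or concentrated a distribution, the lower its entropy

Entropies:
  H(A) = 2.0000 bits
  H(B) = 1.1492 bits
  H(C) = 1.9172 bits

Ranking: A > C > B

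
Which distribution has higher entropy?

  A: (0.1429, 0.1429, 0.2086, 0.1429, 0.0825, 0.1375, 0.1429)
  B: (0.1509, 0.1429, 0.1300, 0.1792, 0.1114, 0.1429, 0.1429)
B

Both distributions are close to uniform, making this a harder comparison.

H(A) = 2.7664 bits
H(B) = 2.7946 bits

The distribution closer to uniform has higher entropy.
Answer: B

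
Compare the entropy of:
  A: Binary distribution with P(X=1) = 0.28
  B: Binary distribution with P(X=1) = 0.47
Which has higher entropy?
B

For binary distributions, entropy is maximized at p=0.5 and decreases as p moves toward 0 or 1.

H(A) = H(0.28) = 0.8555 bits
H(B) = H(0.47) = 0.9974 bits

Distribution B (p=0.47) is closer to uniform (p=0.5), so it has higher entropy.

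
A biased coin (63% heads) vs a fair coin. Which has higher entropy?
Fair coin

The fair coin is uniform (p=0.5), maximizing binary entropy at 1 bit. The biased coin has H(0.63) ≈ 0.951 bits — its outcome is more predictable, so its entropy is lower.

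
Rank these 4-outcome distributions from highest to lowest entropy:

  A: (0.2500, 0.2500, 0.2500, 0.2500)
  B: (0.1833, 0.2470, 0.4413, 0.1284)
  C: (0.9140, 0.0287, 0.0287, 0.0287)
A > B > C

Key insight: Entropy is maximized by uniform distributions and minimized by concentrated distributions.

- Uniform distributions have maximum entropy log₂(4) = 2.0000 bits
- The more "peaked" or concentrated a distribution, the lower its entropy

Entropies:
  H(A) = 2.0000 bits
  H(B) = 1.8480 bits
  H(C) = 0.5593 bits

Ranking: A > B > C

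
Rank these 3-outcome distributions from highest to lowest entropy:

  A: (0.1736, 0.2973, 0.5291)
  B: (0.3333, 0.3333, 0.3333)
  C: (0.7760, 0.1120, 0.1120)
B > A > C

Key insight: Entropy is maximized by uniform distributions and minimized by concentrated distributions.

- Uniform distributions have maximum entropy log₂(3) = 1.5850 bits
- The more "peaked" or concentrated a distribution, the lower its entropy

Entropies:
  H(A) = 1.4447 bits
  H(B) = 1.5850 bits
  H(C) = 0.9914 bits

Ranking: B > A > C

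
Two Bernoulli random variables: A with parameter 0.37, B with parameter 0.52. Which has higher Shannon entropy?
B

For binary distributions, entropy is maximized at p=0.5 and decreases as p moves toward 0 or 1.

H(A) = H(0.37) = 0.9507 bits
H(B) = H(0.52) = 0.9988 bits

Distribution B (p=0.52) is closer to uniform (p=0.5), so it has higher entropy.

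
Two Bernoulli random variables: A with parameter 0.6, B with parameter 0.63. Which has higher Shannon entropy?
A

For binary distributions, entropy is maximized at p=0.5 and decreases as p moves toward 0 or 1.

H(A) = H(0.6) = 0.9710 bits
H(B) = H(0.63) = 0.9507 bits

Distribution A (p=0.6) is closer to uniform (p=0.5), so it has higher entropy.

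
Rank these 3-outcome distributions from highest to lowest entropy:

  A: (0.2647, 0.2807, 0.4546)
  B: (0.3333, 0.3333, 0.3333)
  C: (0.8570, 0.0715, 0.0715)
B > A > C

Key insight: Entropy is maximized by uniform distributions and minimized by concentrated distributions.

- Uniform distributions have maximum entropy log₂(3) = 1.5850 bits
- The more "peaked" or concentrated a distribution, the lower its entropy

Entropies:
  H(A) = 1.5391 bits
  H(B) = 1.5850 bits
  H(C) = 0.7350 bits

Ranking: B > A > C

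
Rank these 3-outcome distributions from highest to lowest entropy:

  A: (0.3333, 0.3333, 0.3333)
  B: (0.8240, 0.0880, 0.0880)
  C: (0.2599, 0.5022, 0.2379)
A > C > B

Key insight: Entropy is maximized by uniform distributions and minimized by concentrated distributions.

- Uniform distributions have maximum entropy log₂(3) = 1.5850 bits
- The more "peaked" or concentrated a distribution, the lower its entropy

Entropies:
  H(A) = 1.5850 bits
  H(B) = 0.8472 bits
  H(C) = 1.4971 bits

Ranking: A > C > B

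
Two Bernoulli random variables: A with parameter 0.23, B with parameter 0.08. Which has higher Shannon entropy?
A

For binary distributions, entropy is maximized at p=0.5 and decreases as p moves toward 0 or 1.

H(A) = H(0.23) = 0.7780 bits
H(B) = H(0.08) = 0.4022 bits

Distribution A (p=0.23) is closer to uniform (p=0.5), so it has higher entropy.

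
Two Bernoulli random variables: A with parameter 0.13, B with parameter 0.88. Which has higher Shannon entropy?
A

For binary distributions, entropy is maximized at p=0.5 and decreases as p moves toward 0 or 1.

H(A) = H(0.13) = 0.5574 bits
H(B) = H(0.88) = 0.5294 bits

Distribution A (p=0.13) is closer to uniform (p=0.5), so it has higher entropy.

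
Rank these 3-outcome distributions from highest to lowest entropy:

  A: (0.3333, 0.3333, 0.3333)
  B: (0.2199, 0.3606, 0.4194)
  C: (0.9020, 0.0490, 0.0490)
A > B > C

Key insight: Entropy is maximized by uniform distributions and minimized by concentrated distributions.

- Uniform distributions have maximum entropy log₂(3) = 1.5850 bits
- The more "peaked" or concentrated a distribution, the lower its entropy

Entropies:
  H(A) = 1.5850 bits
  H(B) = 1.5369 bits
  H(C) = 0.5606 bits

Ranking: A > B > C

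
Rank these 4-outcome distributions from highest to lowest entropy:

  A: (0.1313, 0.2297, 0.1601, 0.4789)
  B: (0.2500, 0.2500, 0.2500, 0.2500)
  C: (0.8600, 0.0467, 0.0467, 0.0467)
B > A > C

Key insight: Entropy is maximized by uniform distributions and minimized by concentrated distributions.

- Uniform distributions have maximum entropy log₂(4) = 2.0000 bits
- The more "peaked" or concentrated a distribution, the lower its entropy

Entropies:
  H(A) = 1.8039 bits
  H(B) = 2.0000 bits
  H(C) = 0.8061 bits

Ranking: B > A > C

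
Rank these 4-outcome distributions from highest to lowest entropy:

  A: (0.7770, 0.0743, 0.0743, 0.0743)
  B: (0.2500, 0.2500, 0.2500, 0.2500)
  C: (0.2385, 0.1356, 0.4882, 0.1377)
B > C > A

Key insight: Entropy is maximized by uniform distributions and minimized by concentrated distributions.

- Uniform distributions have maximum entropy log₂(4) = 2.0000 bits
- The more "peaked" or concentrated a distribution, the lower its entropy

Entropies:
  H(A) = 1.1191 bits
  H(B) = 2.0000 bits
  H(C) = 1.7829 bits

Ranking: B > C > A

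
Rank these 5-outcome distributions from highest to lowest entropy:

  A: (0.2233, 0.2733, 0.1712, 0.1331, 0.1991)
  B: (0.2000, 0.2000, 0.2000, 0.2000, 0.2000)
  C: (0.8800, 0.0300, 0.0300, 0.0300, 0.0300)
B > A > C

Key insight: Entropy is maximized by uniform distributions and minimized by concentrated distributions.

- Uniform distributions have maximum entropy log₂(5) = 2.3219 bits
- The more "peaked" or concentrated a distribution, the lower its entropy

Entropies:
  H(A) = 2.2812 bits
  H(B) = 2.3219 bits
  H(C) = 0.7694 bits

Ranking: B > A > C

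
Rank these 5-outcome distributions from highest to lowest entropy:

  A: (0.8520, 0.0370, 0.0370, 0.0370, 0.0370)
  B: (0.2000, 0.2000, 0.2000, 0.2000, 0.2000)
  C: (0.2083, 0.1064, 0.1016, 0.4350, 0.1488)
B > C > A

Key insight: Entropy is maximized by uniform distributions and minimized by concentrated distributions.

- Uniform distributions have maximum entropy log₂(5) = 2.3219 bits
- The more "peaked" or concentrated a distribution, the lower its entropy

Entropies:
  H(A) = 0.9008 bits
  H(B) = 2.3219 bits
  H(C) = 2.0819 bits

Ranking: B > C > A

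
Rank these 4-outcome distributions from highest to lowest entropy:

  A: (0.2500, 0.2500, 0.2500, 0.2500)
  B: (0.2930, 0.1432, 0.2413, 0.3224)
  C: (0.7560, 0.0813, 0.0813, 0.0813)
A > B > C

Key insight: Entropy is maximized by uniform distributions and minimized by concentrated distributions.

- Uniform distributions have maximum entropy log₂(4) = 2.0000 bits
- The more "peaked" or concentrated a distribution, the lower its entropy

Entropies:
  H(A) = 2.0000 bits
  H(B) = 1.9419 bits
  H(C) = 1.1884 bits

Ranking: A > B > C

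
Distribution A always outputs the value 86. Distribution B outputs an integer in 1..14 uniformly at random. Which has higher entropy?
B

A is deterministic, so H(A) = 0. B is uniform over 14 outcomes, so H(B) = log₂(14) = 3.807 bits. Any distribution with genuine randomness has higher entropy than a deterministic one.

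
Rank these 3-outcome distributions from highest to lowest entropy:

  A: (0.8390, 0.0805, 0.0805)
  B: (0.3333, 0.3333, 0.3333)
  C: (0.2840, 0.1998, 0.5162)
B > C > A

Key insight: Entropy is maximized by uniform distributions and minimized by concentrated distributions.

- Uniform distributions have maximum entropy log₂(3) = 1.5850 bits
- The more "peaked" or concentrated a distribution, the lower its entropy

Entropies:
  H(A) = 0.7977 bits
  H(B) = 1.5850 bits
  H(C) = 1.4724 bits

Ranking: B > C > A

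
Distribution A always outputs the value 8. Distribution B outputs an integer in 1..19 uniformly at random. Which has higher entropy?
B

A is deterministic, so H(A) = 0. B is uniform over 19 outcomes, so H(B) = log₂(19) = 4.248 bits. Any distribution with genuine randomness has higher entropy than a deterministic one.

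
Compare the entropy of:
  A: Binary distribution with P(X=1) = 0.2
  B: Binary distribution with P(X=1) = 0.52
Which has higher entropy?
B

For binary distributions, entropy is maximized at p=0.5 and decreases as p moves toward 0 or 1.

H(A) = H(0.2) = 0.7219 bits
H(B) = H(0.52) = 0.9988 bits

Distribution B (p=0.52) is closer to uniform (p=0.5), so it has higher entropy.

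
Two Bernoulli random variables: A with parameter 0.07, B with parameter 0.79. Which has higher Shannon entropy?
B

For binary distributions, entropy is maximized at p=0.5 and decreases as p moves toward 0 or 1.

H(A) = H(0.07) = 0.3659 bits
H(B) = H(0.79) = 0.7415 bits

Distribution B (p=0.79) is closer to uniform (p=0.5), so it has higher entropy.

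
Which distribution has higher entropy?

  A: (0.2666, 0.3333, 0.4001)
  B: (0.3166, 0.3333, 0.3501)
B

Both distributions are close to uniform, making this a harder comparison.

H(A) = 1.5655 bits
H(B) = 1.5837 bits

The distribution closer to uniform has higher entropy.
Answer: B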